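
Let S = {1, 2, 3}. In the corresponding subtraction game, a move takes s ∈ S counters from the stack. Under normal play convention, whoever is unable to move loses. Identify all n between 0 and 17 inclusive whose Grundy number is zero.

0, 4, 8, 12, 16

G(0) = 0
G(1) = mex{0} = 1
G(2) = mex{1,0} = 2
G(3) = mex{2,1,0} = 3
G(4) = mex{3,2,1} = 0
G(5) = mex{0,3,2} = 1
G(6) = mex{1,0,3} = 2
G(7) = mex{2,1,0} = 3
G(8) = mex{3,2,1} = 0
G(9) = mex{0,3,2} = 1
G(10) = mex{1,0,3} = 2
G(11) = mex{2,1,0} = 3
G(12) = mex{3,2,1} = 0
G(13) = mex{0,3,2} = 1
G(14) = mex{1,0,3} = 2
G(15) = mex{2,1,0} = 3
G(16) = mex{3,2,1} = 0
G(17) = mex{0,3,2} = 1
P-positions are exactly the n with G(n) = 0.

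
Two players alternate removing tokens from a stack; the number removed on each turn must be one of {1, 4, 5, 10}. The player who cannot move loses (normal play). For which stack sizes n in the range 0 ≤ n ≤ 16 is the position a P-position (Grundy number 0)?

0, 2, 8, 11, 14

n :  0  1  2  3  4  5  6  7  8  9 10 11 12 13 14 15 16
G :  0  1  0  1  2  3  2  3  0  1  4  0  1  2  0  1  3
P-positions are exactly the n with G(n) = 0.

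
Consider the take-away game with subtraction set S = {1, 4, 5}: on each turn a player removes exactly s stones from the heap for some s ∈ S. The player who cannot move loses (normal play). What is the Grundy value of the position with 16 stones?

0

G(0) = 0
G(1) = mex{0} = 1
G(2) = mex{1} = 0
G(3) = mex{0} = 1
G(4) = mex{1,0} = 2
G(5) = mex{2,1,0} = 3
G(6) = mex{3,0,1} = 2
G(7) = mex{2,1,0} = 3
G(8) = mex{3,2,1} = 0
G(9) = mex{0,3,2} = 1
G(10) = mex{1,2,3} = 0
G(11) = mex{0,3,2} = 1
G(12) = mex{1,0,3} = 2
G(13) = mex{2,1,0} = 3
G(14) = mex{3,0,1} = 2
G(15) = mex{2,1,0} = 3
G(16) = mex{3,2,1} = 0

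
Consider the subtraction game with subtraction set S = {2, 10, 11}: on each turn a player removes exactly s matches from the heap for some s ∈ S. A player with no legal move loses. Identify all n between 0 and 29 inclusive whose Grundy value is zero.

n :  0  1  2  3  4  5  6  7  8  9 10 11 12 13 14 15 16 17 18 19 20 21 22 23 24 25 26 27 28 29
G :  0  0  1  1  0  0  1  1  0  0  1  1  2  0  3  1  2  0  3  1  2  0  0  1  1  0  0  1  1  0
P-positions are exactly the n with G(n) = 0.

0, 1, 4, 5, 8, 9, 13, 17, 21, 22, 25, 26, 29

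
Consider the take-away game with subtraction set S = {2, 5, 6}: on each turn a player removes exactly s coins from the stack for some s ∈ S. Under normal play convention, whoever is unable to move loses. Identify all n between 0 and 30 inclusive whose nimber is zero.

G(0) = 0
G(1) = mex{} = 0
G(2) = mex{0} = 1
G(3) = mex{0} = 1
G(4) = mex{1} = 0
G(5) = mex{1,0} = 2
G(6) = mex{0,0,0} = 1
G(7) = mex{2,1,0} = 3
G(8) = mex{1,1,1} = 0
G(9) = mex{3,0,1} = 2
G(10) = mex{0,2,0} = 1
G(11) = mex{2,1,2} = 0
G(12) = mex{1,3,1} = 0
G(13) = mex{0,0,3} = 1
G(14) = mex{0,2,0} = 1
G(15) = mex{1,1,2} = 0
G(16) = mex{1,0,1} = 2
G(17) = mex{0,0,0} = 1
G(18) = mex{2,1,0} = 3
G(19) = mex{1,1,1} = 0
G(20) = mex{3,0,1} = 2
G(21) = mex{0,2,0} = 1
G(22) = mex{2,1,2} = 0
G(23) = mex{1,3,1} = 0
G(24) = mex{0,0,3} = 1
G(25) = mex{0,2,0} = 1
G(26) = mex{1,1,2} = 0
G(27) = mex{1,0,1} = 2
G(28) = mex{0,0,0} = 1
G(29) = mex{2,1,0} = 3
G(30) = mex{1,1,1} = 0
P-positions are exactly the n with G(n) = 0.

0, 1, 4, 8, 11, 12, 15, 19, 22, 23, 26, 30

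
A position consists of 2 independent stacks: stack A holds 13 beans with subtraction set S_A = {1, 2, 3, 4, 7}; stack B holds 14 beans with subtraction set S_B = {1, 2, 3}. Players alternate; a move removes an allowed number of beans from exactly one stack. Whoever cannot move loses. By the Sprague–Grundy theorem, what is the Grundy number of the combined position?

Stack A, S = {1, 2, 3, 4, 7}:
n :  0  1  2  3  4  5  6  7  8  9 10 11 12 13
G :  0  1  2  3  4  0  1  2  3  4  0  1  2  3
G_A(13) = 3.
Stack B, S = {1, 2, 3}:
G(0) = 0
G(1) = mex{0} = 1
G(2) = mex{1,0} = 2
G(3) = mex{2,1,0} = 3
G(4) = mex{3,2,1} = 0
G(5) = mex{0,3,2} = 1
G(6) = mex{1,0,3} = 2
G(7) = mex{2,1,0} = 3
G(8) = mex{3,2,1} = 0
G(9) = mex{0,3,2} = 1
G(10) = mex{1,0,3} = 2
G(11) = mex{2,1,0} = 3
G(12) = mex{3,2,1} = 0
G(13) = mex{0,3,2} = 1
G(14) = mex{1,0,3} = 2
G_B(14) = 2.
Combined Grundy value = 3 ⊕ 2 = 1.

1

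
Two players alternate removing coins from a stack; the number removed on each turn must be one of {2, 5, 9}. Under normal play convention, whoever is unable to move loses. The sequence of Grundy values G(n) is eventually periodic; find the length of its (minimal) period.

G(0) = 0
G(1) = mex{} = 0
G(2) = mex{0} = 1
G(3) = mex{0} = 1
G(4) = mex{1} = 0
G(5) = mex{1,0} = 2
G(6) = mex{0,0} = 1
G(7) = mex{2,1} = 0
G(8) = mex{1,1} = 0
G(9) = mex{0,0,0} = 1
G(10) = mex{0,2,0} = 1
G(11) = mex{1,1,1} = 0
G(12) = mex{1,0,1} = 2
G(13) = mex{0,0,0} = 1
G(14) = mex{2,1,2} = 0
G(15) = mex{1,1,1} = 0
G(16) = mex{0,0,0} = 1
G(17) = mex{0,2,0} = 1
G(n+7) = G(n) holds for n = 0,…,8 (a full window of length max(S) = 9), so the sequence is purely periodic with period 7.

7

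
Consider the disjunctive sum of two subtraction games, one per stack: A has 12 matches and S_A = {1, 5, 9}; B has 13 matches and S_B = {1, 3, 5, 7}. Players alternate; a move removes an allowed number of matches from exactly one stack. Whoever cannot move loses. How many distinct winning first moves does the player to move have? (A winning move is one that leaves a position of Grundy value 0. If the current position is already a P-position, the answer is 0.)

Stack A, S = {1, 5, 9}:
n :  0  1  2  3  4  5  6  7  8  9 10 11 12
G :  0  1  0  1  0  1  0  1  0  1  0  1  0
G_A(12) = 0.
Stack B, S = {1, 3, 5, 7}:
n :  0  1  2  3  4  5  6  7  8  9 10 11 12 13
G :  0  1  0  1  0  1  0  1  0  1  0  1  0  1
G_B(13) = 1.
Combined Grundy value = 0 ⊕ 1 = 1.
A winning move leaves total XOR = 0, i.e. changes one component's Grundy value g to g ⊕ X where X is the current total.
Stack A: need g' = 0⊕1 = 1. Options: 12−1→G=1, 12−5→G=1, 12−9→G=1. Hits: 3.
Stack B: need g' = 1⊕1 = 0. Options: 13−1→G=0, 13−3→G=0, 13−5→G=0, 13−7→G=0. Hits: 4.

7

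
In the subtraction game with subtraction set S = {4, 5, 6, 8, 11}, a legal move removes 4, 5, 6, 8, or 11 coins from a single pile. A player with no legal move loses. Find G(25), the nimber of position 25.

2

n :  0  1  2  3  4  5  6  7  8  9 10 11 12 13 14 15 16 17 18 19 20 21 22 23 24 25
G :  0  0  0  0  1  1  1  1  2  2  2  2  3  3  3  0  0  0  0  1  1  1  1  2  2  2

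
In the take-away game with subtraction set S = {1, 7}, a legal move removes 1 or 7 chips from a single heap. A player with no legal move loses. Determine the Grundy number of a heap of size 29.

G(0) = 0
G(1) = mex{0} = 1
G(2) = mex{1} = 0
G(3) = mex{0} = 1
G(4) = mex{1} = 0
G(5) = mex{0} = 1
G(6) = mex{1} = 0
G(7) = mex{0,0} = 1
G(8) = mex{1,1} = 0
G(9) = mex{0,0} = 1
G(10) = mex{1,1} = 0
G(11) = mex{0,0} = 1
G(12) = mex{1,1} = 0
G(13) = mex{0,0} = 1
G(14) = mex{1,1} = 0
G(15) = mex{0,0} = 1
G(16) = mex{1,1} = 0
G(17) = mex{0,0} = 1
G(18) = mex{1,1} = 0
G(19) = mex{0,0} = 1
G(20) = mex{1,1} = 0
G(21) = mex{0,0} = 1
G(22) = mex{1,1} = 0
G(23) = mex{0,0} = 1
G(24) = mex{1,1} = 0
G(25) = mex{0,0} = 1
G(26) = mex{1,1} = 0
G(27) = mex{0,0} = 1
G(28) = mex{1,1} = 0
G(29) = mex{0,0} = 1

1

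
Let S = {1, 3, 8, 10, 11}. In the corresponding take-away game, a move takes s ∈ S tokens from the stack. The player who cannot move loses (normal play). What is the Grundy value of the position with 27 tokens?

G(0) = 0
G(1) = mex{0} = 1
G(2) = mex{1} = 0
G(3) = mex{0,0} = 1
G(4) = mex{1,1} = 0
G(5) = mex{0,0} = 1
G(6) = mex{1,1} = 0
G(7) = mex{0,0} = 1
G(8) = mex{1,1,0} = 2
G(9) = mex{2,0,1} = 3
G(10) = mex{3,1,0,0} = 2
G(11) = mex{2,2,1,1,0} = 3
G(12) = mex{3,3,0,0,1} = 2
G(13) = mex{2,2,1,1,0} = 3
G(14) = mex{3,3,0,0,1} = 2
G(15) = mex{2,2,1,1,0} = 3
G(16) = mex{3,3,2,0,1} = 4
G(17) = mex{4,2,3,1,0} = 5
G(18) = mex{5,3,2,2,1} = 0
G(19) = mex{0,4,3,3,2} = 1
G(20) = mex{1,5,2,2,3} = 0
G(21) = mex{0,0,3,3,2} = 1
G(22) = mex{1,1,2,2,3} = 0
G(23) = mex{0,0,3,3,2} = 1
G(24) = mex{1,1,4,2,3} = 0
G(25) = mex{0,0,5,3,2} = 1
G(26) = mex{1,1,0,4,3} = 2
G(27) = mex{2,0,1,5,4} = 3

3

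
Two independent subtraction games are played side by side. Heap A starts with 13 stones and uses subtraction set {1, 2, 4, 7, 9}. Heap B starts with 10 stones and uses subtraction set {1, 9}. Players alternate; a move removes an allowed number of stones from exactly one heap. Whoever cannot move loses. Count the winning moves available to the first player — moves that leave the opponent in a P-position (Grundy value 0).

Heap A, S = {1, 2, 4, 7, 9}:
G(0) = 0
G(1) = mex{0} = 1
G(2) = mex{1,0} = 2
G(3) = mex{2,1} = 0
G(4) = mex{0,2,0} = 1
G(5) = mex{1,0,1} = 2
G(6) = mex{2,1,2} = 0
G(7) = mex{0,2,0,0} = 1
G(8) = mex{1,0,1,1} = 2
G(9) = mex{2,1,2,2,0} = 3
G(10) = mex{3,2,0,0,1} = 4
G(11) = mex{4,3,1,1,2} = 0
G(12) = mex{0,4,2,2,0} = 1
G(13) = mex{1,0,3,0,1} = 2
G_A(13) = 2.
Heap B, S = {1, 9}:
G(0) = 0
G(1) = mex{0} = 1
G(2) = mex{1} = 0
G(3) = mex{0} = 1
G(4) = mex{1} = 0
G(5) = mex{0} = 1
G(6) = mex{1} = 0
G(7) = mex{0} = 1
G(8) = mex{1} = 0
G(9) = mex{0,0} = 1
G(10) = mex{1,1} = 0
G_B(10) = 0.
Combined Grundy value = 2 ⊕ 0 = 2.
A winning move leaves total XOR = 0, i.e. changes one component's Grundy value g to g ⊕ X where X is the current total.
Heap A: need g' = 2⊕2 = 0. Options: 13−1→G=1, 13−2→G=0, 13−4→G=3, 13−7→G=0, 13−9→G=1. Hits: 2.
Heap B: need g' = 0⊕2 = 2. Options: 10−1→G=1, 10−9→G=1. Hits: 0.

2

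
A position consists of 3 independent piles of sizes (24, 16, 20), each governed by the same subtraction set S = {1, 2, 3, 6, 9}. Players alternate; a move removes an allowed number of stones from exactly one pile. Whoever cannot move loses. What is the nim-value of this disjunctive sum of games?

All piles use S = {1, 2, 3, 6, 9}:
n :  0  1  2  3  4  5  6  7  8  9 10 11 12 13 14 15 16 17 18 19 20 21 22 23 24
G :  0  1  2  3  0  1  2  3  0  1  2  3  0  1  2  3  0  1  2  3  0  1  2  3  0
Pile A: G(24) = 0.
Pile B: G(16) = 0.
Pile C: G(20) = 0.
Combined Grundy value = 0 ⊕ 0 ⊕ 0 = 0.

0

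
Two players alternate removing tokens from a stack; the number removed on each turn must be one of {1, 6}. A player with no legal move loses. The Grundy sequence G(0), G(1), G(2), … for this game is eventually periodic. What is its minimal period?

G(0) = 0
G(1) = mex{0} = 1
G(2) = mex{1} = 0
G(3) = mex{0} = 1
G(4) = mex{1} = 0
G(5) = mex{0} = 1
G(6) = mex{1,0} = 2
G(7) = mex{2,1} = 0
G(8) = mex{0,0} = 1
G(9) = mex{1,1} = 0
G(10) = mex{0,0} = 1
G(11) = mex{1,1} = 0
G(12) = mex{0,2} = 1
G(13) = mex{1,0} = 2
G(14) = mex{2,1} = 0
G(15) = mex{0,0} = 1
G(n+7) = G(n) holds for n = 0,…,5 (a full window of length max(S) = 6), so the sequence is purely periodic with period 7.

7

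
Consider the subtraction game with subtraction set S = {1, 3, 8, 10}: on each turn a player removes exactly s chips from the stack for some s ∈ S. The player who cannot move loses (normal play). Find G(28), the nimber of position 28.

0

G(0) = 0
G(1) = mex{0} = 1
G(2) = mex{1} = 0
G(3) = mex{0,0} = 1
G(4) = mex{1,1} = 0
G(5) = mex{0,0} = 1
G(6) = mex{1,1} = 0
G(7) = mex{0,0} = 1
G(8) = mex{1,1,0} = 2
G(9) = mex{2,0,1} = 3
G(10) = mex{3,1,0,0} = 2
G(11) = mex{2,2,1,1} = 0
G(12) = mex{0,3,0,0} = 1
G(13) = mex{1,2,1,1} = 0
G(14) = mex{0,0,0,0} = 1
G(15) = mex{1,1,1,1} = 0
G(16) = mex{0,0,2,0} = 1
G(17) = mex{1,1,3,1} = 0
G(18) = mex{0,0,2,2} = 1
G(19) = mex{1,1,0,3} = 2
G(20) = mex{2,0,1,2} = 3
G(21) = mex{3,1,0,0} = 2
G(22) = mex{2,2,1,1} = 0
G(23) = mex{0,3,0,0} = 1
G(24) = mex{1,2,1,1} = 0
G(25) = mex{0,0,0,0} = 1
G(26) = mex{1,1,1,1} = 0
G(27) = mex{0,0,2,0} = 1
G(28) = mex{1,1,3,1} = 0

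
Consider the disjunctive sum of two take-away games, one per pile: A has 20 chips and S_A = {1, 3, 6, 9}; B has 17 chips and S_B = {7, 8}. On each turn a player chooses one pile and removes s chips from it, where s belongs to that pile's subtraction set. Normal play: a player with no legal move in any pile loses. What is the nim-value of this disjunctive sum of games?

2

Pile A, S = {1, 3, 6, 9}:
n :  0  1  2  3  4  5  6  7  8  9 10 11 12 13 14 15 16 17 18 19 20
G :  0  1  0  1  0  1  2  3  2  3  2  3  0  1  0  1  0  1  2  3  2
G_A(20) = 2.
Pile B, S = {7, 8}:
G(0) = 0
G(1) = mex{} = 0
G(2) = mex{} = 0
G(3) = mex{} = 0
G(4) = mex{} = 0
G(5) = mex{} = 0
G(6) = mex{} = 0
G(7) = mex{0} = 1
G(8) = mex{0,0} = 1
G(9) = mex{0,0} = 1
G(10) = mex{0,0} = 1
G(11) = mex{0,0} = 1
G(12) = mex{0,0} = 1
G(13) = mex{0,0} = 1
G(14) = mex{1,0} = 2
G(15) = mex{1,1} = 0
G(16) = mex{1,1} = 0
G(17) = mex{1,1} = 0
G_B(17) = 0.
Combined Grundy value = 2 ⊕ 0 = 2.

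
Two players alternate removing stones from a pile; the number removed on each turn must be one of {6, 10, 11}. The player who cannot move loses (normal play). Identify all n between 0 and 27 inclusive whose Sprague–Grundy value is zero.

G(0) = 0
G(1) = mex{} = 0
G(2) = mex{} = 0
G(3) = mex{} = 0
G(4) = mex{} = 0
G(5) = mex{} = 0
G(6) = mex{0} = 1
G(7) = mex{0} = 1
G(8) = mex{0} = 1
G(9) = mex{0} = 1
G(10) = mex{0,0} = 1
G(11) = mex{0,0,0} = 1
G(12) = mex{1,0,0} = 2
G(13) = mex{1,0,0} = 2
G(14) = mex{1,0,0} = 2
G(15) = mex{1,0,0} = 2
G(16) = mex{1,1,0} = 2
G(17) = mex{1,1,1} = 0
G(18) = mex{2,1,1} = 0
G(19) = mex{2,1,1} = 0
G(20) = mex{2,1,1} = 0
G(21) = mex{2,1,1} = 0
G(22) = mex{2,2,1} = 0
G(23) = mex{0,2,2} = 1
G(24) = mex{0,2,2} = 1
G(25) = mex{0,2,2} = 1
G(26) = mex{0,2,2} = 1
G(27) = mex{0,0,2} = 1
P-positions are exactly the n with G(n) = 0.

0, 1, 2, 3, 4, 5, 17, 18, 19, 20, 21, 22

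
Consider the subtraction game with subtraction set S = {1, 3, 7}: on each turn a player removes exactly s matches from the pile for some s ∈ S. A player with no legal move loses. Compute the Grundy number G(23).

1

n :  0  1  2  3  4  5  6  7  8  9 10 11 12 13 14 15 16 17 18 19 20 21 22 23
G :  0  1  0  1  0  1  0  1  0  1  0  1  0  1  0  1  0  1  0  1  0  1  0  1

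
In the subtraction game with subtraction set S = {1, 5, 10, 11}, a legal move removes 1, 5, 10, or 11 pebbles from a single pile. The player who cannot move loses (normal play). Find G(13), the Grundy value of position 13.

G(0) = 0
G(1) = mex{0} = 1
G(2) = mex{1} = 0
G(3) = mex{0} = 1
G(4) = mex{1} = 0
G(5) = mex{0,0} = 1
G(6) = mex{1,1} = 0
G(7) = mex{0,0} = 1
G(8) = mex{1,1} = 0
G(9) = mex{0,0} = 1
G(10) = mex{1,1,0} = 2
G(11) = mex{2,0,1,0} = 3
G(12) = mex{3,1,0,1} = 2
G(13) = mex{2,0,1,0} = 3

3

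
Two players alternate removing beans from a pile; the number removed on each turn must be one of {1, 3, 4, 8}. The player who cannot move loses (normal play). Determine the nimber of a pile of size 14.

G(0) = 0
G(1) = mex{0} = 1
G(2) = mex{1} = 0
G(3) = mex{0,0} = 1
G(4) = mex{1,1,0} = 2
G(5) = mex{2,0,1} = 3
G(6) = mex{3,1,0} = 2
G(7) = mex{2,2,1} = 0
G(8) = mex{0,3,2,0} = 1
G(9) = mex{1,2,3,1} = 0
G(10) = mex{0,0,2,0} = 1
G(11) = mex{1,1,0,1} = 2
G(12) = mex{2,0,1,2} = 3
G(13) = mex{3,1,0,3} = 2
G(14) = mex{2,2,1,2} = 0

0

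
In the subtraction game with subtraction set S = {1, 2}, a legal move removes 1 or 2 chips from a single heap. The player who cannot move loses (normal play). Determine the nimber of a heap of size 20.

n :  0  1  2  3  4  5  6  7  8  9 10 11 12 13 14 15 16 17 18 19 20
G :  0  1  2  0  1  2  0  1  2  0  1  2  0  1  2  0  1  2  0  1  2

2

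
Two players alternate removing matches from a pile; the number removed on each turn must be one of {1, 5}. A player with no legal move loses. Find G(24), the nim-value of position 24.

0

n :  0  1  2  3  4  5  6  7  8  9 10 11 12 13 14 15 16 17 18 19 20 21 22 23 24
G :  0  1  0  1  0  1  0  1  0  1  0  1  0  1  0  1  0  1  0  1  0  1  0  1  0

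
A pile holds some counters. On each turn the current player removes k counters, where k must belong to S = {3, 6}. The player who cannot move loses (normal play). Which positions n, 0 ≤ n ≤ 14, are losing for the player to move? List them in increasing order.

0, 1, 2, 9, 10, 11

n :  0  1  2  3  4  5  6  7  8  9 10 11 12 13 14
G :  0  0  0  1  1  1  2  2  2  0  0  0  1  1  1
P-positions are exactly the n with G(n) = 0.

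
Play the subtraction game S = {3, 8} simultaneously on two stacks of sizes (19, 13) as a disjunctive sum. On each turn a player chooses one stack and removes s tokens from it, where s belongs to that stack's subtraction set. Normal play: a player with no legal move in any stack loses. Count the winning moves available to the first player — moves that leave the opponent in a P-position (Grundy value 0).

1

All stacks use S = {3, 8}:
G(0) = 0
G(1) = mex{} = 0
G(2) = mex{} = 0
G(3) = mex{0} = 1
G(4) = mex{0} = 1
G(5) = mex{0} = 1
G(6) = mex{1} = 0
G(7) = mex{1} = 0
G(8) = mex{1,0} = 2
G(9) = mex{0,0} = 1
G(10) = mex{0,0} = 1
G(11) = mex{2,1} = 0
G(12) = mex{1,1} = 0
G(13) = mex{1,1} = 0
G(14) = mex{0,0} = 1
G(15) = mex{0,0} = 1
G(16) = mex{0,2} = 1
G(17) = mex{1,1} = 0
G(18) = mex{1,1} = 0
G(19) = mex{1,0} = 2
Stack A: G(19) = 2.
Stack B: G(13) = 0.
Combined Grundy value = 2 ⊕ 0 = 2.
A winning move leaves total XOR = 0, i.e. changes one component's Grundy value g to g ⊕ X where X is the current total.
Stack A: need g' = 2⊕2 = 0. Options: 19−3→G=1, 19−8→G=0. Hits: 1.
Stack B: need g' = 0⊕2 = 2. Options: 13−3→G=1, 13−8→G=1. Hits: 0.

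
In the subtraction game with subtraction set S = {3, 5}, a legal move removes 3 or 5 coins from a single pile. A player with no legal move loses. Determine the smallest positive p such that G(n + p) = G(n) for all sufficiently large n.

8

G(0) = 0
G(1) = mex{} = 0
G(2) = mex{} = 0
G(3) = mex{0} = 1
G(4) = mex{0} = 1
G(5) = mex{0,0} = 1
G(6) = mex{1,0} = 2
G(7) = mex{1,0} = 2
G(8) = mex{1,1} = 0
G(9) = mex{2,1} = 0
G(10) = mex{2,1} = 0
G(11) = mex{0,2} = 1
G(12) = mex{0,2} = 1
G(13) = mex{0,0} = 1
G(14) = mex{1,0} = 2
G(15) = mex{1,0} = 2
G(16) = mex{1,1} = 0
G(17) = mex{2,1} = 0
G(n+8) = G(n) holds for n = 0,…,4 (a full window of length max(S) = 5), so the sequence is purely periodic with period 8.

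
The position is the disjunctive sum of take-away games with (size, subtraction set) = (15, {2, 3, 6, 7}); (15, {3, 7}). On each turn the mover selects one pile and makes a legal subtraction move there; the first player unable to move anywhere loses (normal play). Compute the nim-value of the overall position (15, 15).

Pile A, S = {2, 3, 6, 7}:
G(0) = 0
G(1) = mex{} = 0
G(2) = mex{0} = 1
G(3) = mex{0,0} = 1
G(4) = mex{1,0} = 2
G(5) = mex{1,1} = 0
G(6) = mex{2,1,0} = 3
G(7) = mex{0,2,0,0} = 1
G(8) = mex{3,0,1,0} = 2
G(9) = mex{1,3,1,1} = 0
G(10) = mex{2,1,2,1} = 0
G(11) = mex{0,2,0,2} = 1
G(12) = mex{0,0,3,0} = 1
G(13) = mex{1,0,1,3} = 2
G(14) = mex{1,1,2,1} = 0
G(15) = mex{2,1,0,2} = 3
G_A(15) = 3.
Pile B, S = {3, 7}:
n :  0  1  2  3  4  5  6  7  8  9 10 11 12 13 14 15
G :  0  0  0  1  1  1  0  2  2  1  0  0  0  1  1  1
G_B(15) = 1.
Combined Grundy value = 3 ⊕ 1 = 2.

2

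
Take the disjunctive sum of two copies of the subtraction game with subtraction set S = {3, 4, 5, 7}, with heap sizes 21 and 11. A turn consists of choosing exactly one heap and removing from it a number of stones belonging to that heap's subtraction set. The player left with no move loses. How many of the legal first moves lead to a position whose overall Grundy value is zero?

0

All heaps use S = {3, 4, 5, 7}:
n :  0  1  2  3  4  5  6  7  8  9 10 11 12 13 14 15 16 17 18 19 20 21
G :  0  0  0  1  1  1  2  2  2  3  0  0  0  1  1  1  2  2  2  3  0  0
Heap A: G(21) = 0.
Heap B: G(11) = 0.
Combined Grundy value = 0 ⊕ 0 = 0.
A winning move leaves total XOR = 0, i.e. changes one component's Grundy value g to g ⊕ X where X is the current total.
Heap A: target g' = 0⊕0 = 0, but every legal move changes the Grundy value (mex property), so 0 moves.
Heap B: target g' = 0⊕0 = 0, but every legal move changes the Grundy value (mex property), so 0 moves.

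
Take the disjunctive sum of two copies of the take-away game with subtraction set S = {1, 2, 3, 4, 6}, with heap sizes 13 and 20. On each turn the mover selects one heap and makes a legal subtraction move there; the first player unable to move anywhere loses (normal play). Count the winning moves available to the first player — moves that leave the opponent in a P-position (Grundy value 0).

All heaps use S = {1, 2, 3, 4, 6}:
G(0) = 0
G(1) = mex{0} = 1
G(2) = mex{1,0} = 2
G(3) = mex{2,1,0} = 3
G(4) = mex{3,2,1,0} = 4
G(5) = mex{4,3,2,1} = 0
G(6) = mex{0,4,3,2,0} = 1
G(7) = mex{1,0,4,3,1} = 2
G(8) = mex{2,1,0,4,2} = 3
G(9) = mex{3,2,1,0,3} = 4
G(10) = mex{4,3,2,1,4} = 0
G(11) = mex{0,4,3,2,0} = 1
G(12) = mex{1,0,4,3,1} = 2
G(13) = mex{2,1,0,4,2} = 3
G(14) = mex{3,2,1,0,3} = 4
G(15) = mex{4,3,2,1,4} = 0
G(16) = mex{0,4,3,2,0} = 1
G(17) = mex{1,0,4,3,1} = 2
G(18) = mex{2,1,0,4,2} = 3
G(19) = mex{3,2,1,0,3} = 4
G(20) = mex{4,3,2,1,4} = 0
Heap A: G(13) = 3.
Heap B: G(20) = 0.
Combined Grundy value = 3 ⊕ 0 = 3.
A winning move leaves total XOR = 0, i.e. changes one component's Grundy value g to g ⊕ X where X is the current total.
Heap A: need g' = 3⊕3 = 0. Options: 13−1→G=2, 13−2→G=1, 13−3→G=0, 13−4→G=4, 13−6→G=2. Hits: 1.
Heap B: need g' = 0⊕3 = 3. Options: 20−1→G=4, 20−2→G=3, 20−3→G=2, 20−4→G=1, 20−6→G=4. Hits: 1.

2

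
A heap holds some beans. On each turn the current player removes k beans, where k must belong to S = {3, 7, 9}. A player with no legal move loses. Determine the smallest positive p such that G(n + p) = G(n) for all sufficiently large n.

G(0) = 0
G(1) = mex{} = 0
G(2) = mex{} = 0
G(3) = mex{0} = 1
G(4) = mex{0} = 1
G(5) = mex{0} = 1
G(6) = mex{1} = 0
G(7) = mex{1,0} = 2
G(8) = mex{1,0} = 2
G(9) = mex{0,0,0} = 1
G(10) = mex{2,1,0} = 3
G(11) = mex{2,1,0} = 3
G(12) = mex{1,1,1} = 0
G(13) = mex{3,0,1} = 2
G(14) = mex{3,2,1} = 0
G(15) = mex{0,2,0} = 1
G(16) = mex{2,1,2} = 0
G(17) = mex{0,3,2} = 1
G(18) = mex{1,3,1} = 0
G(19) = mex{0,0,3} = 1
G(20) = mex{1,2,3} = 0
G(21) = mex{0,0,0} = 1
G(22) = mex{1,1,2} = 0
G(23) = mex{0,0,0} = 1
G(24) = mex{1,1,1} = 0
G(25) = mex{0,0,0} = 1
G(26) = mex{1,1,1} = 0
From n = 14 onward G(n+2) = G(n); since this holds over max(S) = 9 consecutive positions the period is 2 (pre-period 14).

2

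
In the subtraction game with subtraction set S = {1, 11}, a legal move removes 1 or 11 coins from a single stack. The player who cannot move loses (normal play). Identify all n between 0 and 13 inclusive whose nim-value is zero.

n :  0  1  2  3  4  5  6  7  8  9 10 11 12 13
G :  0  1  0  1  0  1  0  1  0  1  0  1  0  1
P-positions are exactly the n with G(n) = 0.

0, 2, 4, 6, 8, 10, 12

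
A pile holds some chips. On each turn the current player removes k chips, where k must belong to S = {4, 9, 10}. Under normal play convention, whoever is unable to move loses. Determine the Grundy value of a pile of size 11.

2

n :  0  1  2  3  4  5  6  7  8  9 10 11
G :  0  0  0  0  1  1  1  1  0  2  2  2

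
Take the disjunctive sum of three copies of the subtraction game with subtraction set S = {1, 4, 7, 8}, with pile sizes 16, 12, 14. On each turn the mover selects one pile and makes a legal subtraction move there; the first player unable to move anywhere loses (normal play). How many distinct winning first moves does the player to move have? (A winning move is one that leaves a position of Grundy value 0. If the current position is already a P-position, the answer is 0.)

5

All piles use S = {1, 4, 7, 8}:
n :  0  1  2  3  4  5  6  7  8  9 10 11 12 13 14 15 16
G :  0  1  0  1  2  0  1  2  3  2  3  0  1  3  0  1  0
Pile A: G(16) = 0.
Pile B: G(12) = 1.
Pile C: G(14) = 0.
Combined Grundy value = 0 ⊕ 1 ⊕ 0 = 1.
A winning move leaves total XOR = 0, i.e. changes one component's Grundy value g to g ⊕ X where X is the current total.
Pile A: need g' = 0⊕1 = 1. Options: 16−1→G=1, 16−4→G=1, 16−7→G=2, 16−8→G=3. Hits: 2.
Pile B: need g' = 1⊕1 = 0. Options: 12−1→G=0, 12−4→G=3, 12−7→G=0, 12−8→G=2. Hits: 2.
Pile C: need g' = 0⊕1 = 1. Options: 14−1→G=3, 14−4→G=3, 14−7→G=2, 14−8→G=1. Hits: 1.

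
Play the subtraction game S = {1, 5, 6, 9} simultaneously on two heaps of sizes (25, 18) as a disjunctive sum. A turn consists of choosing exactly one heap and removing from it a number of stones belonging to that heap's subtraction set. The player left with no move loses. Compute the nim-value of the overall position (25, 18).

All heaps use S = {1, 5, 6, 9}:
n :  0  1  2  3  4  5  6  7  8  9 10 11 12 13 14 15 16 17 18 19 20 21 22 23 24 25
G :  0  1  0  1  0  1  2  3  2  3  2  3  0  1  0  1  0  1  2  3  2  3  2  3  0  1
Heap A: G(25) = 1.
Heap B: G(18) = 2.
Combined Grundy value = 1 ⊕ 2 = 3.

3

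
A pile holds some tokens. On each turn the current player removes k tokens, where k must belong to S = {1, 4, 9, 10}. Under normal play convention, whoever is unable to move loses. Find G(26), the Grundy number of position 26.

G(0) = 0
G(1) = mex{0} = 1
G(2) = mex{1} = 0
G(3) = mex{0} = 1
G(4) = mex{1,0} = 2
G(5) = mex{2,1} = 0
G(6) = mex{0,0} = 1
G(7) = mex{1,1} = 0
G(8) = mex{0,2} = 1
G(9) = mex{1,0,0} = 2
G(10) = mex{2,1,1,0} = 3
G(11) = mex{3,0,0,1} = 2
G(12) = mex{2,1,1,0} = 3
G(13) = mex{3,2,2,1} = 0
G(14) = mex{0,3,0,2} = 1
G(15) = mex{1,2,1,0} = 3
G(16) = mex{3,3,0,1} = 2
G(17) = mex{2,0,1,0} = 3
G(18) = mex{3,1,2,1} = 0
G(19) = mex{0,3,3,2} = 1
G(20) = mex{1,2,2,3} = 0
G(21) = mex{0,3,3,2} = 1
G(22) = mex{1,0,0,3} = 2
G(23) = mex{2,1,1,0} = 3
G(24) = mex{3,0,3,1} = 2
G(25) = mex{2,1,2,3} = 0
G(26) = mex{0,2,3,2} = 1

1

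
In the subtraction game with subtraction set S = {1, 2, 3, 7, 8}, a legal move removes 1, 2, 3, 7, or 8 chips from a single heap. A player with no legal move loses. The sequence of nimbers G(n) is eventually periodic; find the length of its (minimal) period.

9

G(0) = 0
G(1) = mex{0} = 1
G(2) = mex{1,0} = 2
G(3) = mex{2,1,0} = 3
G(4) = mex{3,2,1} = 0
G(5) = mex{0,3,2} = 1
G(6) = mex{1,0,3} = 2
G(7) = mex{2,1,0,0} = 3
G(8) = mex{3,2,1,1,0} = 4
G(9) = mex{4,3,2,2,1} = 0
G(10) = mex{0,4,3,3,2} = 1
G(11) = mex{1,0,4,0,3} = 2
G(12) = mex{2,1,0,1,0} = 3
G(13) = mex{3,2,1,2,1} = 0
G(14) = mex{0,3,2,3,2} = 1
G(15) = mex{1,0,3,4,3} = 2
G(16) = mex{2,1,0,0,4} = 3
G(17) = mex{3,2,1,1,0} = 4
G(18) = mex{4,3,2,2,1} = 0
G(19) = mex{0,4,3,3,2} = 1
G(n+9) = G(n) holds for n = 0,…,7 (a full window of length max(S) = 8), so the sequence is purely periodic with period 9.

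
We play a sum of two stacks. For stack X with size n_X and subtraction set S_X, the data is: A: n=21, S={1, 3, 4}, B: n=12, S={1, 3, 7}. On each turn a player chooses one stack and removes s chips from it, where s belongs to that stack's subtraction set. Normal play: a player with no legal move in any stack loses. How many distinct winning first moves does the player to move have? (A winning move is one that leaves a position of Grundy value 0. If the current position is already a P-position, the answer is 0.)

Stack A, S = {1, 3, 4}:
G(0) = 0
G(1) = mex{0} = 1
G(2) = mex{1} = 0
G(3) = mex{0,0} = 1
G(4) = mex{1,1,0} = 2
G(5) = mex{2,0,1} = 3
G(6) = mex{3,1,0} = 2
G(7) = mex{2,2,1} = 0
G(8) = mex{0,3,2} = 1
G(9) = mex{1,2,3} = 0
G(10) = mex{0,0,2} = 1
G(11) = mex{1,1,0} = 2
G(12) = mex{2,0,1} = 3
G(13) = mex{3,1,0} = 2
G(14) = mex{2,2,1} = 0
G(15) = mex{0,3,2} = 1
G(16) = mex{1,2,3} = 0
G(17) = mex{0,0,2} = 1
G(18) = mex{1,1,0} = 2
G(19) = mex{2,0,1} = 3
G(20) = mex{3,1,0} = 2
G(21) = mex{2,2,1} = 0
G_A(21) = 0.
Stack B, S = {1, 3, 7}:
G(0) = 0
G(1) = mex{0} = 1
G(2) = mex{1} = 0
G(3) = mex{0,0} = 1
G(4) = mex{1,1} = 0
G(5) = mex{0,0} = 1
G(6) = mex{1,1} = 0
G(7) = mex{0,0,0} = 1
G(8) = mex{1,1,1} = 0
G(9) = mex{0,0,0} = 1
G(10) = mex{1,1,1} = 0
G(11) = mex{0,0,0} = 1
G(12) = mex{1,1,1} = 0
G_B(12) = 0.
Combined Grundy value = 0 ⊕ 0 = 0.
A winning move leaves total XOR = 0, i.e. changes one component's Grundy value g to g ⊕ X where X is the current total.
Stack A: target g' = 0⊕0 = 0, but every legal move changes the Grundy value (mex property), so 0 moves.
Stack B: target g' = 0⊕0 = 0, but every legal move changes the Grundy value (mex property), so 0 moves.

0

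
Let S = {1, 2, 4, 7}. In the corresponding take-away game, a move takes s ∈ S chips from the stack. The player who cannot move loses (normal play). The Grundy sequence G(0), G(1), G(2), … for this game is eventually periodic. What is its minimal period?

G(0) = 0
G(1) = mex{0} = 1
G(2) = mex{1,0} = 2
G(3) = mex{2,1} = 0
G(4) = mex{0,2,0} = 1
G(5) = mex{1,0,1} = 2
G(6) = mex{2,1,2} = 0
G(7) = mex{0,2,0,0} = 1
G(8) = mex{1,0,1,1} = 2
G(9) = mex{2,1,2,2} = 0
G(10) = mex{0,2,0,0} = 1
G(11) = mex{1,0,1,1} = 2
G(12) = mex{2,1,2,2} = 0
G(13) = mex{0,2,0,0} = 1
G(14) = mex{1,0,1,1} = 2
G(n+3) = G(n) holds for n = 0,…,6 (a full window of length max(S) = 7), so the sequence is purely periodic with period 3.

3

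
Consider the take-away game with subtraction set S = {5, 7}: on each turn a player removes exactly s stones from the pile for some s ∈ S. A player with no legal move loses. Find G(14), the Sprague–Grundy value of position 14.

n :  0  1  2  3  4  5  6  7  8  9 10 11 12 13 14
G :  0  0  0  0  0  1  1  1  1  1  2  2  0  0  0

0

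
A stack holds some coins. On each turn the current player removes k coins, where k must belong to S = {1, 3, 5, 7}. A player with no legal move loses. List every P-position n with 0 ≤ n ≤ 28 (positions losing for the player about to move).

n :  0  1  2  3  4  5  6  7  8  9 10 11 12 13 14 15 16 17 18 19 20 21 22 23 24 25 26 27 28
G :  0  1  0  1  0  1  0  1  0  1  0  1  0  1  0  1  0  1  0  1  0  1  0  1  0  1  0  1  0
P-positions are exactly the n with G(n) = 0.

0, 2, 4, 6, 8, 10, 12, 14, 16, 18, 20, 22, 24, 26, 28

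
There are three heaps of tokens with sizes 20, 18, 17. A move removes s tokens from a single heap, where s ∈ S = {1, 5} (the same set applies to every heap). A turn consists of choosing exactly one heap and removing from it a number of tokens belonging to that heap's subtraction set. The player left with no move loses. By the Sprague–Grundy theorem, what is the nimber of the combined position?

All heaps use S = {1, 5}:
n :  0  1  2  3  4  5  6  7  8  9 10 11 12 13 14 15 16 17 18 19 20
G :  0  1  0  1  0  1  0  1  0  1  0  1  0  1  0  1  0  1  0  1  0
Heap A: G(20) = 0.
Heap B: G(18) = 0.
Heap C: G(17) = 1.
Combined Grundy value = 0 ⊕ 0 ⊕ 1 = 1.

1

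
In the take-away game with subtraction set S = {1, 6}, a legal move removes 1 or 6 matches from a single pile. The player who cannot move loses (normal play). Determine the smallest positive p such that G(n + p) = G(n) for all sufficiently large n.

n :  0  1  2  3  4  5  6  7  8  9 10 11 12 13 14 15
G :  0  1  0  1  0  1  2  0  1  0  1  0  1  2  0  1
G(n+7) = G(n) holds for n = 0,…,5 (a full window of length max(S) = 6), so the sequence is purely periodic with period 7.

7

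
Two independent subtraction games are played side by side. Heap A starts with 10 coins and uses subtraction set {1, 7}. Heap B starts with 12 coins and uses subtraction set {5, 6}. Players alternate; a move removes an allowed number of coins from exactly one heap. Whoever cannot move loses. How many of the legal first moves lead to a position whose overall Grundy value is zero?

Heap A, S = {1, 7}:
n :  0  1  2  3  4  5  6  7  8  9 10
G :  0  1  0  1  0  1  0  1  0  1  0
G_A(10) = 0.
Heap B, S = {5, 6}:
G(0) = 0
G(1) = mex{} = 0
G(2) = mex{} = 0
G(3) = mex{} = 0
G(4) = mex{} = 0
G(5) = mex{0} = 1
G(6) = mex{0,0} = 1
G(7) = mex{0,0} = 1
G(8) = mex{0,0} = 1
G(9) = mex{0,0} = 1
G(10) = mex{1,0} = 2
G(11) = mex{1,1} = 0
G(12) = mex{1,1} = 0
G_B(12) = 0.
Combined Grundy value = 0 ⊕ 0 = 0.
A winning move leaves total XOR = 0, i.e. changes one component's Grundy value g to g ⊕ X where X is the current total.
Heap A: target g' = 0⊕0 = 0, but every legal move changes the Grundy value (mex property), so 0 moves.
Heap B: target g' = 0⊕0 = 0, but every legal move changes the Grundy value (mex property), so 0 moves.

0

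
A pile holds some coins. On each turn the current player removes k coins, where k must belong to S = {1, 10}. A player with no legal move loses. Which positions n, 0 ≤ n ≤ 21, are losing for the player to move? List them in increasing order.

0, 2, 4, 6, 8, 11, 13, 15, 17, 19

G(0) = 0
G(1) = mex{0} = 1
G(2) = mex{1} = 0
G(3) = mex{0} = 1
G(4) = mex{1} = 0
G(5) = mex{0} = 1
G(6) = mex{1} = 0
G(7) = mex{0} = 1
G(8) = mex{1} = 0
G(9) = mex{0} = 1
G(10) = mex{1,0} = 2
G(11) = mex{2,1} = 0
G(12) = mex{0,0} = 1
G(13) = mex{1,1} = 0
G(14) = mex{0,0} = 1
G(15) = mex{1,1} = 0
G(16) = mex{0,0} = 1
G(17) = mex{1,1} = 0
G(18) = mex{0,0} = 1
G(19) = mex{1,1} = 0
G(20) = mex{0,2} = 1
G(21) = mex{1,0} = 2
P-positions are exactly the n with G(n) = 0.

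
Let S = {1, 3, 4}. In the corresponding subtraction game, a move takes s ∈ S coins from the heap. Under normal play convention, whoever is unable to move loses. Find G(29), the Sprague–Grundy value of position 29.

1

G(0) = 0
G(1) = mex{0} = 1
G(2) = mex{1} = 0
G(3) = mex{0,0} = 1
G(4) = mex{1,1,0} = 2
G(5) = mex{2,0,1} = 3
G(6) = mex{3,1,0} = 2
G(7) = mex{2,2,1} = 0
G(8) = mex{0,3,2} = 1
G(9) = mex{1,2,3} = 0
G(10) = mex{0,0,2} = 1
G(11) = mex{1,1,0} = 2
G(12) = mex{2,0,1} = 3
G(13) = mex{3,1,0} = 2
G(14) = mex{2,2,1} = 0
G(15) = mex{0,3,2} = 1
G(16) = mex{1,2,3} = 0
G(17) = mex{0,0,2} = 1
G(18) = mex{1,1,0} = 2
G(19) = mex{2,0,1} = 3
G(20) = mex{3,1,0} = 2
G(21) = mex{2,2,1} = 0
G(22) = mex{0,3,2} = 1
G(23) = mex{1,2,3} = 0
G(24) = mex{0,0,2} = 1
G(25) = mex{1,1,0} = 2
G(26) = mex{2,0,1} = 3
G(27) = mex{3,1,0} = 2
G(28) = mex{2,2,1} = 0
G(29) = mex{0,3,2} = 1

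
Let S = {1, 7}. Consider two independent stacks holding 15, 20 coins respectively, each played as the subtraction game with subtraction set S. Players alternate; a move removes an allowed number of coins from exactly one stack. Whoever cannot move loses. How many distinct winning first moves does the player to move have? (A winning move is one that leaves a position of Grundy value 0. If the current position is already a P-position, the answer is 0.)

4

All stacks use S = {1, 7}:
G(0) = 0
G(1) = mex{0} = 1
G(2) = mex{1} = 0
G(3) = mex{0} = 1
G(4) = mex{1} = 0
G(5) = mex{0} = 1
G(6) = mex{1} = 0
G(7) = mex{0,0} = 1
G(8) = mex{1,1} = 0
G(9) = mex{0,0} = 1
G(10) = mex{1,1} = 0
G(11) = mex{0,0} = 1
G(12) = mex{1,1} = 0
G(13) = mex{0,0} = 1
G(14) = mex{1,1} = 0
G(15) = mex{0,0} = 1
G(16) = mex{1,1} = 0
G(17) = mex{0,0} = 1
G(18) = mex{1,1} = 0
G(19) = mex{0,0} = 1
G(20) = mex{1,1} = 0
Stack A: G(15) = 1.
Stack B: G(20) = 0.
Combined Grundy value = 1 ⊕ 0 = 1.
A winning move leaves total XOR = 0, i.e. changes one component's Grundy value g to g ⊕ X where X is the current total.
Stack A: need g' = 1⊕1 = 0. Options: 15−1→G=0, 15−7→G=0. Hits: 2.
Stack B: need g' = 0⊕1 = 1. Options: 20−1→G=1, 20−7→G=1. Hits: 2.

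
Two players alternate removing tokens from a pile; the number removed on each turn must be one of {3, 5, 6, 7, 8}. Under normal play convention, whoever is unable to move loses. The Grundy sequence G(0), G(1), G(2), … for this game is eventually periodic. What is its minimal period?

G(0) = 0
G(1) = mex{} = 0
G(2) = mex{} = 0
G(3) = mex{0} = 1
G(4) = mex{0} = 1
G(5) = mex{0,0} = 1
G(6) = mex{1,0,0} = 2
G(7) = mex{1,0,0,0} = 2
G(8) = mex{1,1,0,0,0} = 2
G(9) = mex{2,1,1,0,0} = 3
G(10) = mex{2,1,1,1,0} = 3
G(11) = mex{2,2,1,1,1} = 0
G(12) = mex{3,2,2,1,1} = 0
G(13) = mex{3,2,2,2,1} = 0
G(14) = mex{0,3,2,2,2} = 1
G(15) = mex{0,3,3,2,2} = 1
G(16) = mex{0,0,3,3,2} = 1
G(17) = mex{1,0,0,3,3} = 2
G(18) = mex{1,0,0,0,3} = 2
G(19) = mex{1,1,0,0,0} = 2
G(20) = mex{2,1,1,0,0} = 3
G(21) = mex{2,1,1,1,0} = 3
G(22) = mex{2,2,1,1,1} = 0
G(23) = mex{3,2,2,1,1} = 0
G(n+11) = G(n) holds for n = 0,…,7 (a full window of length max(S) = 8), so the sequence is purely periodic with period 11.

11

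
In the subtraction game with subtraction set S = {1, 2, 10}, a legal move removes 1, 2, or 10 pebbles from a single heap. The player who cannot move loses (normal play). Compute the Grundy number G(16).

1

n :  0  1  2  3  4  5  6  7  8  9 10 11 12 13 14 15 16
G :  0  1  2  0  1  2  0  1  2  0  1  2  0  1  2  0  1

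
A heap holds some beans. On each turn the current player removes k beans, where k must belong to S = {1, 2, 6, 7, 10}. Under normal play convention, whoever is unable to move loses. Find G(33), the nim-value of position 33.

1

G(0) = 0
G(1) = mex{0} = 1
G(2) = mex{1,0} = 2
G(3) = mex{2,1} = 0
G(4) = mex{0,2} = 1
G(5) = mex{1,0} = 2
G(6) = mex{2,1,0} = 3
G(7) = mex{3,2,1,0} = 4
G(8) = mex{4,3,2,1} = 0
G(9) = mex{0,4,0,2} = 1
G(10) = mex{1,0,1,0,0} = 2
G(11) = mex{2,1,2,1,1} = 0
G(12) = mex{0,2,3,2,2} = 1
G(13) = mex{1,0,4,3,0} = 2
G(14) = mex{2,1,0,4,1} = 3
G(15) = mex{3,2,1,0,2} = 4
G(16) = mex{4,3,2,1,3} = 0
G(17) = mex{0,4,0,2,4} = 1
G(18) = mex{1,0,1,0,0} = 2
G(19) = mex{2,1,2,1,1} = 0
G(20) = mex{0,2,3,2,2} = 1
G(21) = mex{1,0,4,3,0} = 2
G(22) = mex{2,1,0,4,1} = 3
G(23) = mex{3,2,1,0,2} = 4
G(24) = mex{4,3,2,1,3} = 0
G(25) = mex{0,4,0,2,4} = 1
G(26) = mex{1,0,1,0,0} = 2
G(27) = mex{2,1,2,1,1} = 0
G(28) = mex{0,2,3,2,2} = 1
G(29) = mex{1,0,4,3,0} = 2
G(30) = mex{2,1,0,4,1} = 3
G(31) = mex{3,2,1,0,2} = 4
G(32) = mex{4,3,2,1,3} = 0
G(33) = mex{0,4,0,2,4} = 1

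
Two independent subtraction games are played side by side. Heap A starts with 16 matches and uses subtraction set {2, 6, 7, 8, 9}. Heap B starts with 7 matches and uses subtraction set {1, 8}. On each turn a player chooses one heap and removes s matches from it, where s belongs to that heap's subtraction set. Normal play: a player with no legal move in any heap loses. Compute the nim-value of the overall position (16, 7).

1

Heap A, S = {2, 6, 7, 8, 9}:
G(0) = 0
G(1) = mex{} = 0
G(2) = mex{0} = 1
G(3) = mex{0} = 1
G(4) = mex{1} = 0
G(5) = mex{1} = 0
G(6) = mex{0,0} = 1
G(7) = mex{0,0,0} = 1
G(8) = mex{1,1,0,0} = 2
G(9) = mex{1,1,1,0,0} = 2
G(10) = mex{2,0,1,1,0} = 3
G(11) = mex{2,0,0,1,1} = 3
G(12) = mex{3,1,0,0,1} = 2
G(13) = mex{3,1,1,0,0} = 2
G(14) = mex{2,2,1,1,0} = 3
G(15) = mex{2,2,2,1,1} = 0
G(16) = mex{3,3,2,2,1} = 0
G_A(16) = 0.
Heap B, S = {1, 8}:
G(0) = 0
G(1) = mex{0} = 1
G(2) = mex{1} = 0
G(3) = mex{0} = 1
G(4) = mex{1} = 0
G(5) = mex{0} = 1
G(6) = mex{1} = 0
G(7) = mex{0} = 1
G_B(7) = 1.
Combined Grundy value = 0 ⊕ 1 = 1.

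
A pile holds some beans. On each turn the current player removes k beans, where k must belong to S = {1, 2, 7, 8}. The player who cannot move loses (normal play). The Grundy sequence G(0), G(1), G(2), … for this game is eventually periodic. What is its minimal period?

G(0) = 0
G(1) = mex{0} = 1
G(2) = mex{1,0} = 2
G(3) = mex{2,1} = 0
G(4) = mex{0,2} = 1
G(5) = mex{1,0} = 2
G(6) = mex{2,1} = 0
G(7) = mex{0,2,0} = 1
G(8) = mex{1,0,1,0} = 2
G(9) = mex{2,1,2,1} = 0
G(10) = mex{0,2,0,2} = 1
G(11) = mex{1,0,1,0} = 2
G(12) = mex{2,1,2,1} = 0
G(13) = mex{0,2,0,2} = 1
G(14) = mex{1,0,1,0} = 2
G(n+3) = G(n) holds for n = 0,…,7 (a full window of length max(S) = 8), so the sequence is purely periodic with period 3.

3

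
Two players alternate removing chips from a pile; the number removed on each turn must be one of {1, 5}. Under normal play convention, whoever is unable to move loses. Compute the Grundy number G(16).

0

G(0) = 0
G(1) = mex{0} = 1
G(2) = mex{1} = 0
G(3) = mex{0} = 1
G(4) = mex{1} = 0
G(5) = mex{0,0} = 1
G(6) = mex{1,1} = 0
G(7) = mex{0,0} = 1
G(8) = mex{1,1} = 0
G(9) = mex{0,0} = 1
G(10) = mex{1,1} = 0
G(11) = mex{0,0} = 1
G(12) = mex{1,1} = 0
G(13) = mex{0,0} = 1
G(14) = mex{1,1} = 0
G(15) = mex{0,0} = 1
G(16) = mex{1,1} = 0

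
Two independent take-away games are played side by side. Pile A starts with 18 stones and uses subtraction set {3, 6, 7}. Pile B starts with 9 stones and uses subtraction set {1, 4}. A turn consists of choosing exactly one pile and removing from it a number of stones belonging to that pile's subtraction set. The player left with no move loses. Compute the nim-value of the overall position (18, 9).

Pile A, S = {3, 6, 7}:
G(0) = 0
G(1) = mex{} = 0
G(2) = mex{} = 0
G(3) = mex{0} = 1
G(4) = mex{0} = 1
G(5) = mex{0} = 1
G(6) = mex{1,0} = 2
G(7) = mex{1,0,0} = 2
G(8) = mex{1,0,0} = 2
G(9) = mex{2,1,0} = 3
G(10) = mex{2,1,1} = 0
G(11) = mex{2,1,1} = 0
G(12) = mex{3,2,1} = 0
G(13) = mex{0,2,2} = 1
G(14) = mex{0,2,2} = 1
G(15) = mex{0,3,2} = 1
G(16) = mex{1,0,3} = 2
G(17) = mex{1,0,0} = 2
G(18) = mex{1,0,0} = 2
G_A(18) = 2.
Pile B, S = {1, 4}:
n : 0 1 2 3 4 5 6 7 8 9
G : 0 1 0 1 2 0 1 0 1 2
G_B(9) = 2.
Combined Grundy value = 2 ⊕ 2 = 0.

0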